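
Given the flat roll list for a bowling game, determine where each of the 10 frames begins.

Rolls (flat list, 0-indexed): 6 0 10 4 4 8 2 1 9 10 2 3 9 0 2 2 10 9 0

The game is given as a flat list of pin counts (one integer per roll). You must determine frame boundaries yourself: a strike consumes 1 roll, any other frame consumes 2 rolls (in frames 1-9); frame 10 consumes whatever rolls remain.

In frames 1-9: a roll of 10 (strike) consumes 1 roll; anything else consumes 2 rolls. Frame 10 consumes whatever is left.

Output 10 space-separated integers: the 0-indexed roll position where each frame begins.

Frame 1 starts at roll index 0: rolls=6,0 (sum=6), consumes 2 rolls
Frame 2 starts at roll index 2: roll=10 (strike), consumes 1 roll
Frame 3 starts at roll index 3: rolls=4,4 (sum=8), consumes 2 rolls
Frame 4 starts at roll index 5: rolls=8,2 (sum=10), consumes 2 rolls
Frame 5 starts at roll index 7: rolls=1,9 (sum=10), consumes 2 rolls
Frame 6 starts at roll index 9: roll=10 (strike), consumes 1 roll
Frame 7 starts at roll index 10: rolls=2,3 (sum=5), consumes 2 rolls
Frame 8 starts at roll index 12: rolls=9,0 (sum=9), consumes 2 rolls
Frame 9 starts at roll index 14: rolls=2,2 (sum=4), consumes 2 rolls
Frame 10 starts at roll index 16: 3 remaining rolls

Answer: 0 2 3 5 7 9 10 12 14 16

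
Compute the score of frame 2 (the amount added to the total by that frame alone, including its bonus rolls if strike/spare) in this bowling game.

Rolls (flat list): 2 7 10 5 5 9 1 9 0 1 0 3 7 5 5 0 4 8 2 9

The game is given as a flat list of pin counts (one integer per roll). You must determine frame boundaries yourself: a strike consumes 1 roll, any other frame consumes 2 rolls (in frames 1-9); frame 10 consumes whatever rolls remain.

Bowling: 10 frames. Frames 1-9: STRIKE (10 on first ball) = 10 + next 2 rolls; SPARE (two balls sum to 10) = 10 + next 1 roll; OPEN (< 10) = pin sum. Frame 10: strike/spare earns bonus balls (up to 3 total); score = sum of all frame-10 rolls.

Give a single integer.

Frame 1: OPEN (2+7=9). Cumulative: 9
Frame 2: STRIKE. 10 + next two rolls (5+5) = 20. Cumulative: 29
Frame 3: SPARE (5+5=10). 10 + next roll (9) = 19. Cumulative: 48
Frame 4: SPARE (9+1=10). 10 + next roll (9) = 19. Cumulative: 67

Answer: 20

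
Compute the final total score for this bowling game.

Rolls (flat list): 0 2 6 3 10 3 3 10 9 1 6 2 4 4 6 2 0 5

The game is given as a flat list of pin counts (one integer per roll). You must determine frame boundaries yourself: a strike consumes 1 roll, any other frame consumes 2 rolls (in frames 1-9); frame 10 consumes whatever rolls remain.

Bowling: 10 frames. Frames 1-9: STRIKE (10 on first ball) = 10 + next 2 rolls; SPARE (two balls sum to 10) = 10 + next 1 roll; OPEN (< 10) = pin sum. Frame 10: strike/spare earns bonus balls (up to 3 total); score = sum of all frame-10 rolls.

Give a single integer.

Frame 1: OPEN (0+2=2). Cumulative: 2
Frame 2: OPEN (6+3=9). Cumulative: 11
Frame 3: STRIKE. 10 + next two rolls (3+3) = 16. Cumulative: 27
Frame 4: OPEN (3+3=6). Cumulative: 33
Frame 5: STRIKE. 10 + next two rolls (9+1) = 20. Cumulative: 53
Frame 6: SPARE (9+1=10). 10 + next roll (6) = 16. Cumulative: 69
Frame 7: OPEN (6+2=8). Cumulative: 77
Frame 8: OPEN (4+4=8). Cumulative: 85
Frame 9: OPEN (6+2=8). Cumulative: 93
Frame 10: OPEN. Sum of all frame-10 rolls (0+5) = 5. Cumulative: 98

Answer: 98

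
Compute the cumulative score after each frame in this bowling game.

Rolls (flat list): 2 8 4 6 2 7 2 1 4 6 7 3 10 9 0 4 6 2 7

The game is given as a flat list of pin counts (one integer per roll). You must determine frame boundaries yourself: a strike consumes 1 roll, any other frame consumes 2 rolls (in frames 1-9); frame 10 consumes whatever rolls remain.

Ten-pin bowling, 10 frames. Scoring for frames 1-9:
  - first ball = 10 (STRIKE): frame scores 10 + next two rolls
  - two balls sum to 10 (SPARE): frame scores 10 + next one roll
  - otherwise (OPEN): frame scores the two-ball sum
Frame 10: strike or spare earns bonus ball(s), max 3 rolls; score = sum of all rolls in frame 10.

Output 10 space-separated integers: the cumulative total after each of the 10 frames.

Frame 1: SPARE (2+8=10). 10 + next roll (4) = 14. Cumulative: 14
Frame 2: SPARE (4+6=10). 10 + next roll (2) = 12. Cumulative: 26
Frame 3: OPEN (2+7=9). Cumulative: 35
Frame 4: OPEN (2+1=3). Cumulative: 38
Frame 5: SPARE (4+6=10). 10 + next roll (7) = 17. Cumulative: 55
Frame 6: SPARE (7+3=10). 10 + next roll (10) = 20. Cumulative: 75
Frame 7: STRIKE. 10 + next two rolls (9+0) = 19. Cumulative: 94
Frame 8: OPEN (9+0=9). Cumulative: 103
Frame 9: SPARE (4+6=10). 10 + next roll (2) = 12. Cumulative: 115
Frame 10: OPEN. Sum of all frame-10 rolls (2+7) = 9. Cumulative: 124

Answer: 14 26 35 38 55 75 94 103 115 124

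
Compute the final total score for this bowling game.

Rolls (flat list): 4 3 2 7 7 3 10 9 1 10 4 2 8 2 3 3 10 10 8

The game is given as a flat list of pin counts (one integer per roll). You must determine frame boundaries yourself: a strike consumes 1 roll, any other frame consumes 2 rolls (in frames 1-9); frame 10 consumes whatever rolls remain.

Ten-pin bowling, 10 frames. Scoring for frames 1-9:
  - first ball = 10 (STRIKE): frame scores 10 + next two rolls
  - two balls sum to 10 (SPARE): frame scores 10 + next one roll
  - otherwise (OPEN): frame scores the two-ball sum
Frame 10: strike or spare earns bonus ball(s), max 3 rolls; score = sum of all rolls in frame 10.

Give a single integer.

Frame 1: OPEN (4+3=7). Cumulative: 7
Frame 2: OPEN (2+7=9). Cumulative: 16
Frame 3: SPARE (7+3=10). 10 + next roll (10) = 20. Cumulative: 36
Frame 4: STRIKE. 10 + next two rolls (9+1) = 20. Cumulative: 56
Frame 5: SPARE (9+1=10). 10 + next roll (10) = 20. Cumulative: 76
Frame 6: STRIKE. 10 + next two rolls (4+2) = 16. Cumulative: 92
Frame 7: OPEN (4+2=6). Cumulative: 98
Frame 8: SPARE (8+2=10). 10 + next roll (3) = 13. Cumulative: 111
Frame 9: OPEN (3+3=6). Cumulative: 117
Frame 10: STRIKE. Sum of all frame-10 rolls (10+10+8) = 28. Cumulative: 145

Answer: 145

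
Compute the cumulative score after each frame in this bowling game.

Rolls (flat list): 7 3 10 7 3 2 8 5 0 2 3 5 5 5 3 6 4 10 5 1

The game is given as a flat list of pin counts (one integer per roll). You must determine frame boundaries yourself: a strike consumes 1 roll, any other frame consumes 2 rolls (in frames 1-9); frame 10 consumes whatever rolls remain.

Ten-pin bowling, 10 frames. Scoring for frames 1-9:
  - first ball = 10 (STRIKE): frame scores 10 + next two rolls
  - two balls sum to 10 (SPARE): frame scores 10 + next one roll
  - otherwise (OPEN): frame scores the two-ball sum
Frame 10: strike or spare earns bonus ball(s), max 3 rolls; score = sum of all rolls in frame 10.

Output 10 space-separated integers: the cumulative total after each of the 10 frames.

Answer: 20 40 52 67 72 77 92 100 120 136

Derivation:
Frame 1: SPARE (7+3=10). 10 + next roll (10) = 20. Cumulative: 20
Frame 2: STRIKE. 10 + next two rolls (7+3) = 20. Cumulative: 40
Frame 3: SPARE (7+3=10). 10 + next roll (2) = 12. Cumulative: 52
Frame 4: SPARE (2+8=10). 10 + next roll (5) = 15. Cumulative: 67
Frame 5: OPEN (5+0=5). Cumulative: 72
Frame 6: OPEN (2+3=5). Cumulative: 77
Frame 7: SPARE (5+5=10). 10 + next roll (5) = 15. Cumulative: 92
Frame 8: OPEN (5+3=8). Cumulative: 100
Frame 9: SPARE (6+4=10). 10 + next roll (10) = 20. Cumulative: 120
Frame 10: STRIKE. Sum of all frame-10 rolls (10+5+1) = 16. Cumulative: 136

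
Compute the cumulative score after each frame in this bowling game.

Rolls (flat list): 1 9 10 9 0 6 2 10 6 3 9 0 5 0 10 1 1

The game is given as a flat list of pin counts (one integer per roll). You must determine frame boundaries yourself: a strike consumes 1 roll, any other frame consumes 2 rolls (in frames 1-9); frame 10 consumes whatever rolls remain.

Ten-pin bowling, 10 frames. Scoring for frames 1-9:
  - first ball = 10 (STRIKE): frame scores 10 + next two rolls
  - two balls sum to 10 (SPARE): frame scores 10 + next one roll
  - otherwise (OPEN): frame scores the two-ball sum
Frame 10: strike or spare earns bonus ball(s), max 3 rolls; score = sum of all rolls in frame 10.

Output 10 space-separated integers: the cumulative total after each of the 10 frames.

Answer: 20 39 48 56 75 84 93 98 110 112

Derivation:
Frame 1: SPARE (1+9=10). 10 + next roll (10) = 20. Cumulative: 20
Frame 2: STRIKE. 10 + next two rolls (9+0) = 19. Cumulative: 39
Frame 3: OPEN (9+0=9). Cumulative: 48
Frame 4: OPEN (6+2=8). Cumulative: 56
Frame 5: STRIKE. 10 + next two rolls (6+3) = 19. Cumulative: 75
Frame 6: OPEN (6+3=9). Cumulative: 84
Frame 7: OPEN (9+0=9). Cumulative: 93
Frame 8: OPEN (5+0=5). Cumulative: 98
Frame 9: STRIKE. 10 + next two rolls (1+1) = 12. Cumulative: 110
Frame 10: OPEN. Sum of all frame-10 rolls (1+1) = 2. Cumulative: 112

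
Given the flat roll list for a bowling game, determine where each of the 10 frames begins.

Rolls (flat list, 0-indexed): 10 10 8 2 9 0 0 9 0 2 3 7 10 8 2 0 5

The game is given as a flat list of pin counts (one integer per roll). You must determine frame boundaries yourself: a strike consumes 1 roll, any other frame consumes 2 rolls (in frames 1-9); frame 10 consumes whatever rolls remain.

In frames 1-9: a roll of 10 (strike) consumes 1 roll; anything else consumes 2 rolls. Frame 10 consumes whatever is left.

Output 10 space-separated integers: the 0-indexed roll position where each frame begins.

Frame 1 starts at roll index 0: roll=10 (strike), consumes 1 roll
Frame 2 starts at roll index 1: roll=10 (strike), consumes 1 roll
Frame 3 starts at roll index 2: rolls=8,2 (sum=10), consumes 2 rolls
Frame 4 starts at roll index 4: rolls=9,0 (sum=9), consumes 2 rolls
Frame 5 starts at roll index 6: rolls=0,9 (sum=9), consumes 2 rolls
Frame 6 starts at roll index 8: rolls=0,2 (sum=2), consumes 2 rolls
Frame 7 starts at roll index 10: rolls=3,7 (sum=10), consumes 2 rolls
Frame 8 starts at roll index 12: roll=10 (strike), consumes 1 roll
Frame 9 starts at roll index 13: rolls=8,2 (sum=10), consumes 2 rolls
Frame 10 starts at roll index 15: 2 remaining rolls

Answer: 0 1 2 4 6 8 10 12 13 15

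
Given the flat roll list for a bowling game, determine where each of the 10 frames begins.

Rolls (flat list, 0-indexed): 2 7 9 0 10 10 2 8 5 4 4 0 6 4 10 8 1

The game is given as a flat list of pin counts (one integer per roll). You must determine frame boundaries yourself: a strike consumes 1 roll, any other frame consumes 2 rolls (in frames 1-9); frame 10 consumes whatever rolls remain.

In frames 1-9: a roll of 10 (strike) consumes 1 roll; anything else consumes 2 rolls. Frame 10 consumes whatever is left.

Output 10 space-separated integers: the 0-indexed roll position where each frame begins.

Frame 1 starts at roll index 0: rolls=2,7 (sum=9), consumes 2 rolls
Frame 2 starts at roll index 2: rolls=9,0 (sum=9), consumes 2 rolls
Frame 3 starts at roll index 4: roll=10 (strike), consumes 1 roll
Frame 4 starts at roll index 5: roll=10 (strike), consumes 1 roll
Frame 5 starts at roll index 6: rolls=2,8 (sum=10), consumes 2 rolls
Frame 6 starts at roll index 8: rolls=5,4 (sum=9), consumes 2 rolls
Frame 7 starts at roll index 10: rolls=4,0 (sum=4), consumes 2 rolls
Frame 8 starts at roll index 12: rolls=6,4 (sum=10), consumes 2 rolls
Frame 9 starts at roll index 14: roll=10 (strike), consumes 1 roll
Frame 10 starts at roll index 15: 2 remaining rolls

Answer: 0 2 4 5 6 8 10 12 14 15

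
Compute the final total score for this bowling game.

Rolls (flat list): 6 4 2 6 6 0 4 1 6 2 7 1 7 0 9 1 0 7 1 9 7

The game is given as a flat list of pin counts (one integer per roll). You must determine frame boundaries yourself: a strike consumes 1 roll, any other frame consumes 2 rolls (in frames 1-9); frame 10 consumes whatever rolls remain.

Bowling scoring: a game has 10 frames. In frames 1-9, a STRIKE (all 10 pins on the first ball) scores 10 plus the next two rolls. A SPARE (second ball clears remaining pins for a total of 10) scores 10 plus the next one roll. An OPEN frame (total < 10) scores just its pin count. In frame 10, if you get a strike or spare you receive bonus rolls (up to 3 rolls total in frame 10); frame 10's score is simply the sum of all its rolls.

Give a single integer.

Answer: 88

Derivation:
Frame 1: SPARE (6+4=10). 10 + next roll (2) = 12. Cumulative: 12
Frame 2: OPEN (2+6=8). Cumulative: 20
Frame 3: OPEN (6+0=6). Cumulative: 26
Frame 4: OPEN (4+1=5). Cumulative: 31
Frame 5: OPEN (6+2=8). Cumulative: 39
Frame 6: OPEN (7+1=8). Cumulative: 47
Frame 7: OPEN (7+0=7). Cumulative: 54
Frame 8: SPARE (9+1=10). 10 + next roll (0) = 10. Cumulative: 64
Frame 9: OPEN (0+7=7). Cumulative: 71
Frame 10: SPARE. Sum of all frame-10 rolls (1+9+7) = 17. Cumulative: 88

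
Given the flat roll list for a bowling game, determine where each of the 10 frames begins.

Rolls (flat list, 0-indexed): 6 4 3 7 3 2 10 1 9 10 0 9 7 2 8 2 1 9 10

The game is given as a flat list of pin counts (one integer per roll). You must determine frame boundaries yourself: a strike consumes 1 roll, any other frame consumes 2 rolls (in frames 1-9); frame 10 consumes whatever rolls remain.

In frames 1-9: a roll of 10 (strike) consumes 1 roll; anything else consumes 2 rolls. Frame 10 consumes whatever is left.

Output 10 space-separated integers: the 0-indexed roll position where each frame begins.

Answer: 0 2 4 6 7 9 10 12 14 16

Derivation:
Frame 1 starts at roll index 0: rolls=6,4 (sum=10), consumes 2 rolls
Frame 2 starts at roll index 2: rolls=3,7 (sum=10), consumes 2 rolls
Frame 3 starts at roll index 4: rolls=3,2 (sum=5), consumes 2 rolls
Frame 4 starts at roll index 6: roll=10 (strike), consumes 1 roll
Frame 5 starts at roll index 7: rolls=1,9 (sum=10), consumes 2 rolls
Frame 6 starts at roll index 9: roll=10 (strike), consumes 1 roll
Frame 7 starts at roll index 10: rolls=0,9 (sum=9), consumes 2 rolls
Frame 8 starts at roll index 12: rolls=7,2 (sum=9), consumes 2 rolls
Frame 9 starts at roll index 14: rolls=8,2 (sum=10), consumes 2 rolls
Frame 10 starts at roll index 16: 3 remaining rolls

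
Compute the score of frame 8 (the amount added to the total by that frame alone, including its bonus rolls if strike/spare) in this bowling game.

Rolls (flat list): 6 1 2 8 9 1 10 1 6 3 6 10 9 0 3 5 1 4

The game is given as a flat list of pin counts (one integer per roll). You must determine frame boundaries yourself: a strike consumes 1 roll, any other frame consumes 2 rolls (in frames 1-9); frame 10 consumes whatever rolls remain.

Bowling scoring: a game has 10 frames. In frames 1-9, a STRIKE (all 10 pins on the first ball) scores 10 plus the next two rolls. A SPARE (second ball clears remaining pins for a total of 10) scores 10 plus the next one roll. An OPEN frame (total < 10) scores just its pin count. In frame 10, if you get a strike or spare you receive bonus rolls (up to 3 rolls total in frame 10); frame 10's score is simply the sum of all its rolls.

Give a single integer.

Answer: 9

Derivation:
Frame 1: OPEN (6+1=7). Cumulative: 7
Frame 2: SPARE (2+8=10). 10 + next roll (9) = 19. Cumulative: 26
Frame 3: SPARE (9+1=10). 10 + next roll (10) = 20. Cumulative: 46
Frame 4: STRIKE. 10 + next two rolls (1+6) = 17. Cumulative: 63
Frame 5: OPEN (1+6=7). Cumulative: 70
Frame 6: OPEN (3+6=9). Cumulative: 79
Frame 7: STRIKE. 10 + next two rolls (9+0) = 19. Cumulative: 98
Frame 8: OPEN (9+0=9). Cumulative: 107
Frame 9: OPEN (3+5=8). Cumulative: 115
Frame 10: OPEN. Sum of all frame-10 rolls (1+4) = 5. Cumulative: 120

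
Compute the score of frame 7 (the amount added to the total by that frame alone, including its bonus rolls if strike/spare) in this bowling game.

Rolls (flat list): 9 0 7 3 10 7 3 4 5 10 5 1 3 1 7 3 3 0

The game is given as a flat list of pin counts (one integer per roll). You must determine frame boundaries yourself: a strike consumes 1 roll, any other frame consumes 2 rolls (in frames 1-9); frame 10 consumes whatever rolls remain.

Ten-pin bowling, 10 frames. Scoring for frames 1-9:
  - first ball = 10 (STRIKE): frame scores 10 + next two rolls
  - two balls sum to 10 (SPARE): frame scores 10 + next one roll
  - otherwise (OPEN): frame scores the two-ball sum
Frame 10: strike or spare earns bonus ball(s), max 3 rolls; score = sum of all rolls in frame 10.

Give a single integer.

Answer: 6

Derivation:
Frame 1: OPEN (9+0=9). Cumulative: 9
Frame 2: SPARE (7+3=10). 10 + next roll (10) = 20. Cumulative: 29
Frame 3: STRIKE. 10 + next two rolls (7+3) = 20. Cumulative: 49
Frame 4: SPARE (7+3=10). 10 + next roll (4) = 14. Cumulative: 63
Frame 5: OPEN (4+5=9). Cumulative: 72
Frame 6: STRIKE. 10 + next two rolls (5+1) = 16. Cumulative: 88
Frame 7: OPEN (5+1=6). Cumulative: 94
Frame 8: OPEN (3+1=4). Cumulative: 98
Frame 9: SPARE (7+3=10). 10 + next roll (3) = 13. Cumulative: 111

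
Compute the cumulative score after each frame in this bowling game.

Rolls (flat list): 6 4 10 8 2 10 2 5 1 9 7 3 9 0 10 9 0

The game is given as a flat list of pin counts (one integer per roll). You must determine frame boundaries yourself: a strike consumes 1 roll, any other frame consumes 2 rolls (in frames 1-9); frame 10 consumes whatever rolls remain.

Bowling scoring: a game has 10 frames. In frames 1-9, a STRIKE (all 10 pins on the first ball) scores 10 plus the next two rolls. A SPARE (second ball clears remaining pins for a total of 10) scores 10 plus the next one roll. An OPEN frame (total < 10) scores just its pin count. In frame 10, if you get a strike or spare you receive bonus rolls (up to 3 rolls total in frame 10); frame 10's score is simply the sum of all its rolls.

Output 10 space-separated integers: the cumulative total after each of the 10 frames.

Answer: 20 40 60 77 84 101 120 129 148 157

Derivation:
Frame 1: SPARE (6+4=10). 10 + next roll (10) = 20. Cumulative: 20
Frame 2: STRIKE. 10 + next two rolls (8+2) = 20. Cumulative: 40
Frame 3: SPARE (8+2=10). 10 + next roll (10) = 20. Cumulative: 60
Frame 4: STRIKE. 10 + next two rolls (2+5) = 17. Cumulative: 77
Frame 5: OPEN (2+5=7). Cumulative: 84
Frame 6: SPARE (1+9=10). 10 + next roll (7) = 17. Cumulative: 101
Frame 7: SPARE (7+3=10). 10 + next roll (9) = 19. Cumulative: 120
Frame 8: OPEN (9+0=9). Cumulative: 129
Frame 9: STRIKE. 10 + next two rolls (9+0) = 19. Cumulative: 148
Frame 10: OPEN. Sum of all frame-10 rolls (9+0) = 9. Cumulative: 157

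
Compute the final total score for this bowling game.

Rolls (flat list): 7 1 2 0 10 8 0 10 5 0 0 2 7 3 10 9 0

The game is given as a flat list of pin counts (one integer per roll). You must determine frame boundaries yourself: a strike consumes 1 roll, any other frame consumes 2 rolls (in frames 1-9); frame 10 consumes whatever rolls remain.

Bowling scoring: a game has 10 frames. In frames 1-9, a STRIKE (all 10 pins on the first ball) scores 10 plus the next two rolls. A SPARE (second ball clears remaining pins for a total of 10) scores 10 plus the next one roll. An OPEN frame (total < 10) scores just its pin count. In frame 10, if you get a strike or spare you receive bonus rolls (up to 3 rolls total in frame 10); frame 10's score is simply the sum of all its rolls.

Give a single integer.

Answer: 106

Derivation:
Frame 1: OPEN (7+1=8). Cumulative: 8
Frame 2: OPEN (2+0=2). Cumulative: 10
Frame 3: STRIKE. 10 + next two rolls (8+0) = 18. Cumulative: 28
Frame 4: OPEN (8+0=8). Cumulative: 36
Frame 5: STRIKE. 10 + next two rolls (5+0) = 15. Cumulative: 51
Frame 6: OPEN (5+0=5). Cumulative: 56
Frame 7: OPEN (0+2=2). Cumulative: 58
Frame 8: SPARE (7+3=10). 10 + next roll (10) = 20. Cumulative: 78
Frame 9: STRIKE. 10 + next two rolls (9+0) = 19. Cumulative: 97
Frame 10: OPEN. Sum of all frame-10 rolls (9+0) = 9. Cumulative: 106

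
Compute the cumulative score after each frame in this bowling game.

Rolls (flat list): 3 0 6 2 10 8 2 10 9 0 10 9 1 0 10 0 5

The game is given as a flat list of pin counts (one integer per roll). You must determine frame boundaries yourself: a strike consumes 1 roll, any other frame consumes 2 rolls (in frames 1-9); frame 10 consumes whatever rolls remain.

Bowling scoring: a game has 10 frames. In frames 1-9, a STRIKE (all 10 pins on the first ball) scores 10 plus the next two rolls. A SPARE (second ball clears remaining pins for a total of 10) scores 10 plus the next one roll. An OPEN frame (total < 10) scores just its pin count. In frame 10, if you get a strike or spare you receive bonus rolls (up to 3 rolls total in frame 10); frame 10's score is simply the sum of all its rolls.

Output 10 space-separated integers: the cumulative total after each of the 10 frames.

Frame 1: OPEN (3+0=3). Cumulative: 3
Frame 2: OPEN (6+2=8). Cumulative: 11
Frame 3: STRIKE. 10 + next two rolls (8+2) = 20. Cumulative: 31
Frame 4: SPARE (8+2=10). 10 + next roll (10) = 20. Cumulative: 51
Frame 5: STRIKE. 10 + next two rolls (9+0) = 19. Cumulative: 70
Frame 6: OPEN (9+0=9). Cumulative: 79
Frame 7: STRIKE. 10 + next two rolls (9+1) = 20. Cumulative: 99
Frame 8: SPARE (9+1=10). 10 + next roll (0) = 10. Cumulative: 109
Frame 9: SPARE (0+10=10). 10 + next roll (0) = 10. Cumulative: 119
Frame 10: OPEN. Sum of all frame-10 rolls (0+5) = 5. Cumulative: 124

Answer: 3 11 31 51 70 79 99 109 119 124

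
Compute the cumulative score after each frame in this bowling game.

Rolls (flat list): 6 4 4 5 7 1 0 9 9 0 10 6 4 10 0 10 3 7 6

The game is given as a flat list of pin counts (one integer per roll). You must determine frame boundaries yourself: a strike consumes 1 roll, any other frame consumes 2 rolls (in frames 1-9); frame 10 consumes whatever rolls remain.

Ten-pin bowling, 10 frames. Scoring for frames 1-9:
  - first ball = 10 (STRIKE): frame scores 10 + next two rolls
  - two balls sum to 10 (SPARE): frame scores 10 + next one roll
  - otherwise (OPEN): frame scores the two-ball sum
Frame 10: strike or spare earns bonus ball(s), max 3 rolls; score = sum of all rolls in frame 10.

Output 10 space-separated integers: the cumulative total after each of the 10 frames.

Frame 1: SPARE (6+4=10). 10 + next roll (4) = 14. Cumulative: 14
Frame 2: OPEN (4+5=9). Cumulative: 23
Frame 3: OPEN (7+1=8). Cumulative: 31
Frame 4: OPEN (0+9=9). Cumulative: 40
Frame 5: OPEN (9+0=9). Cumulative: 49
Frame 6: STRIKE. 10 + next two rolls (6+4) = 20. Cumulative: 69
Frame 7: SPARE (6+4=10). 10 + next roll (10) = 20. Cumulative: 89
Frame 8: STRIKE. 10 + next two rolls (0+10) = 20. Cumulative: 109
Frame 9: SPARE (0+10=10). 10 + next roll (3) = 13. Cumulative: 122
Frame 10: SPARE. Sum of all frame-10 rolls (3+7+6) = 16. Cumulative: 138

Answer: 14 23 31 40 49 69 89 109 122 138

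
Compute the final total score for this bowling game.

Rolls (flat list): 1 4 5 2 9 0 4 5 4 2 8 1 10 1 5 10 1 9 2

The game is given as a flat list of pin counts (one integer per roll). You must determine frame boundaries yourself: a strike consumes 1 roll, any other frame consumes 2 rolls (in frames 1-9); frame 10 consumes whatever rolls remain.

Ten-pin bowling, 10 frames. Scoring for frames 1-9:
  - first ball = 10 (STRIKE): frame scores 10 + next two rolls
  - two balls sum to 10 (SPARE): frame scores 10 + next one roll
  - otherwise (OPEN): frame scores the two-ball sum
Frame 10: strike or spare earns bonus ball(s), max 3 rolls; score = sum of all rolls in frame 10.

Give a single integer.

Frame 1: OPEN (1+4=5). Cumulative: 5
Frame 2: OPEN (5+2=7). Cumulative: 12
Frame 3: OPEN (9+0=9). Cumulative: 21
Frame 4: OPEN (4+5=9). Cumulative: 30
Frame 5: OPEN (4+2=6). Cumulative: 36
Frame 6: OPEN (8+1=9). Cumulative: 45
Frame 7: STRIKE. 10 + next two rolls (1+5) = 16. Cumulative: 61
Frame 8: OPEN (1+5=6). Cumulative: 67
Frame 9: STRIKE. 10 + next two rolls (1+9) = 20. Cumulative: 87
Frame 10: SPARE. Sum of all frame-10 rolls (1+9+2) = 12. Cumulative: 99

Answer: 99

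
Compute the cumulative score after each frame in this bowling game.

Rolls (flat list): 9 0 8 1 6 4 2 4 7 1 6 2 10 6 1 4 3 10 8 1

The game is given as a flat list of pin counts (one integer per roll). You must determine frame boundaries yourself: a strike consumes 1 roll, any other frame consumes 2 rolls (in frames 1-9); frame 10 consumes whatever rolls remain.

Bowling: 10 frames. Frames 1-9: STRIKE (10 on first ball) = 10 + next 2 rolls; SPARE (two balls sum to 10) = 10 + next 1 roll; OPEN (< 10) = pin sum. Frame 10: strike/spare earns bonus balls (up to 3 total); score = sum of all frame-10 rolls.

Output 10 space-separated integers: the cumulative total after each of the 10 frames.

Frame 1: OPEN (9+0=9). Cumulative: 9
Frame 2: OPEN (8+1=9). Cumulative: 18
Frame 3: SPARE (6+4=10). 10 + next roll (2) = 12. Cumulative: 30
Frame 4: OPEN (2+4=6). Cumulative: 36
Frame 5: OPEN (7+1=8). Cumulative: 44
Frame 6: OPEN (6+2=8). Cumulative: 52
Frame 7: STRIKE. 10 + next two rolls (6+1) = 17. Cumulative: 69
Frame 8: OPEN (6+1=7). Cumulative: 76
Frame 9: OPEN (4+3=7). Cumulative: 83
Frame 10: STRIKE. Sum of all frame-10 rolls (10+8+1) = 19. Cumulative: 102

Answer: 9 18 30 36 44 52 69 76 83 102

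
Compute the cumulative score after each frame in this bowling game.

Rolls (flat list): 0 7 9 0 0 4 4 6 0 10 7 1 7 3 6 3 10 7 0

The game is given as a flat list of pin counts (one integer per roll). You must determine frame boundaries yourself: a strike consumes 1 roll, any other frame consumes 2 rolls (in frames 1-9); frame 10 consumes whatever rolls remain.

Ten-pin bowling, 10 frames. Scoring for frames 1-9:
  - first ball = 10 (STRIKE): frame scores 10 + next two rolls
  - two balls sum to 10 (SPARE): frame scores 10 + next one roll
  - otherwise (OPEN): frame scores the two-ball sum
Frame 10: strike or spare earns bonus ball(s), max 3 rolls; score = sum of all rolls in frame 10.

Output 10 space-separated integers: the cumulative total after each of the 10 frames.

Frame 1: OPEN (0+7=7). Cumulative: 7
Frame 2: OPEN (9+0=9). Cumulative: 16
Frame 3: OPEN (0+4=4). Cumulative: 20
Frame 4: SPARE (4+6=10). 10 + next roll (0) = 10. Cumulative: 30
Frame 5: SPARE (0+10=10). 10 + next roll (7) = 17. Cumulative: 47
Frame 6: OPEN (7+1=8). Cumulative: 55
Frame 7: SPARE (7+3=10). 10 + next roll (6) = 16. Cumulative: 71
Frame 8: OPEN (6+3=9). Cumulative: 80
Frame 9: STRIKE. 10 + next two rolls (7+0) = 17. Cumulative: 97
Frame 10: OPEN. Sum of all frame-10 rolls (7+0) = 7. Cumulative: 104

Answer: 7 16 20 30 47 55 71 80 97 104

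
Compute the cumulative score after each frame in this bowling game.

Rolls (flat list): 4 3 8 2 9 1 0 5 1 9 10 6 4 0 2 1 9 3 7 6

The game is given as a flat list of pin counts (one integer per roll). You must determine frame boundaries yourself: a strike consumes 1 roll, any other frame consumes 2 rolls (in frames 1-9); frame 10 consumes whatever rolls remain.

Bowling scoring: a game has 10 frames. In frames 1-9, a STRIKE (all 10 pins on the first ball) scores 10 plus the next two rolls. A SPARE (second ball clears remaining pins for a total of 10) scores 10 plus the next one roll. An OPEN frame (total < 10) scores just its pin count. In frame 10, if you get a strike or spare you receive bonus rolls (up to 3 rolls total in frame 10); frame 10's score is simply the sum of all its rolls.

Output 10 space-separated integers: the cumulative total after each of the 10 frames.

Answer: 7 26 36 41 61 81 91 93 106 122

Derivation:
Frame 1: OPEN (4+3=7). Cumulative: 7
Frame 2: SPARE (8+2=10). 10 + next roll (9) = 19. Cumulative: 26
Frame 3: SPARE (9+1=10). 10 + next roll (0) = 10. Cumulative: 36
Frame 4: OPEN (0+5=5). Cumulative: 41
Frame 5: SPARE (1+9=10). 10 + next roll (10) = 20. Cumulative: 61
Frame 6: STRIKE. 10 + next two rolls (6+4) = 20. Cumulative: 81
Frame 7: SPARE (6+4=10). 10 + next roll (0) = 10. Cumulative: 91
Frame 8: OPEN (0+2=2). Cumulative: 93
Frame 9: SPARE (1+9=10). 10 + next roll (3) = 13. Cumulative: 106
Frame 10: SPARE. Sum of all frame-10 rolls (3+7+6) = 16. Cumulative: 122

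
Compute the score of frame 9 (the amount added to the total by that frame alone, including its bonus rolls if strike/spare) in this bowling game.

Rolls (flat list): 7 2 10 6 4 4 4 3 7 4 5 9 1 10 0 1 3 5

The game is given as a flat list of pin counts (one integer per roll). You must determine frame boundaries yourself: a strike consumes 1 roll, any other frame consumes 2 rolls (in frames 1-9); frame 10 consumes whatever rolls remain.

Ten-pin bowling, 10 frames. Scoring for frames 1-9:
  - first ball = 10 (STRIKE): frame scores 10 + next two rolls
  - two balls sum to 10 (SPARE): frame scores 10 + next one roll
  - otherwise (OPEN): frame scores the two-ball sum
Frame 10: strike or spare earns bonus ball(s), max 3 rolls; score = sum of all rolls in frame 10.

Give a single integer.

Answer: 1

Derivation:
Frame 1: OPEN (7+2=9). Cumulative: 9
Frame 2: STRIKE. 10 + next two rolls (6+4) = 20. Cumulative: 29
Frame 3: SPARE (6+4=10). 10 + next roll (4) = 14. Cumulative: 43
Frame 4: OPEN (4+4=8). Cumulative: 51
Frame 5: SPARE (3+7=10). 10 + next roll (4) = 14. Cumulative: 65
Frame 6: OPEN (4+5=9). Cumulative: 74
Frame 7: SPARE (9+1=10). 10 + next roll (10) = 20. Cumulative: 94
Frame 8: STRIKE. 10 + next two rolls (0+1) = 11. Cumulative: 105
Frame 9: OPEN (0+1=1). Cumulative: 106
Frame 10: OPEN. Sum of all frame-10 rolls (3+5) = 8. Cumulative: 114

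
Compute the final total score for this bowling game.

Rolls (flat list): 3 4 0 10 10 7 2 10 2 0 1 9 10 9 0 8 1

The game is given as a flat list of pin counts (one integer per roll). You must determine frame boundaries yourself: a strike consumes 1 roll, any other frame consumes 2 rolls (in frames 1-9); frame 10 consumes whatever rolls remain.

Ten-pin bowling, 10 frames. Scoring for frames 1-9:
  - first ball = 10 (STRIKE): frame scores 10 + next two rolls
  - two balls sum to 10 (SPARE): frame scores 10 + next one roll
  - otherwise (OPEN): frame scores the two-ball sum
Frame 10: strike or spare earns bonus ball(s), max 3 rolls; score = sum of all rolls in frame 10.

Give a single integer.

Answer: 126

Derivation:
Frame 1: OPEN (3+4=7). Cumulative: 7
Frame 2: SPARE (0+10=10). 10 + next roll (10) = 20. Cumulative: 27
Frame 3: STRIKE. 10 + next two rolls (7+2) = 19. Cumulative: 46
Frame 4: OPEN (7+2=9). Cumulative: 55
Frame 5: STRIKE. 10 + next two rolls (2+0) = 12. Cumulative: 67
Frame 6: OPEN (2+0=2). Cumulative: 69
Frame 7: SPARE (1+9=10). 10 + next roll (10) = 20. Cumulative: 89
Frame 8: STRIKE. 10 + next two rolls (9+0) = 19. Cumulative: 108
Frame 9: OPEN (9+0=9). Cumulative: 117
Frame 10: OPEN. Sum of all frame-10 rolls (8+1) = 9. Cumulative: 126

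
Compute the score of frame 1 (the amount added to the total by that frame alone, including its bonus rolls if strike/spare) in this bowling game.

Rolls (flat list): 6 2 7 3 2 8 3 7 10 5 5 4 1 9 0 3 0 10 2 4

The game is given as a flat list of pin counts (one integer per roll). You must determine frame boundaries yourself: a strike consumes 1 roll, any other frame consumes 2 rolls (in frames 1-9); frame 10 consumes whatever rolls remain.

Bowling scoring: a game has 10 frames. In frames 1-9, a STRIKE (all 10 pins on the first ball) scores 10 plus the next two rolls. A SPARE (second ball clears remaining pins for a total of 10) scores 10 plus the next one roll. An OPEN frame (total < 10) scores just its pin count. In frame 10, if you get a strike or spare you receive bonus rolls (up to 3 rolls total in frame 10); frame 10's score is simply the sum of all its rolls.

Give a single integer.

Frame 1: OPEN (6+2=8). Cumulative: 8
Frame 2: SPARE (7+3=10). 10 + next roll (2) = 12. Cumulative: 20
Frame 3: SPARE (2+8=10). 10 + next roll (3) = 13. Cumulative: 33

Answer: 8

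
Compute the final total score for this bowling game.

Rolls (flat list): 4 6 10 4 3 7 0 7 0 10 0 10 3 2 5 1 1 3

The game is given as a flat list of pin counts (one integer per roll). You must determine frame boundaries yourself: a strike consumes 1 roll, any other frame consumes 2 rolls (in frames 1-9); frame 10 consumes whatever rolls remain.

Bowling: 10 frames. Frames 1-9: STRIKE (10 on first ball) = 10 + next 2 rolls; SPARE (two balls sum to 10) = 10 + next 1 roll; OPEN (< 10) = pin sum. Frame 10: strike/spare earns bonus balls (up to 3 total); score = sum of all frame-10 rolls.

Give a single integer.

Frame 1: SPARE (4+6=10). 10 + next roll (10) = 20. Cumulative: 20
Frame 2: STRIKE. 10 + next two rolls (4+3) = 17. Cumulative: 37
Frame 3: OPEN (4+3=7). Cumulative: 44
Frame 4: OPEN (7+0=7). Cumulative: 51
Frame 5: OPEN (7+0=7). Cumulative: 58
Frame 6: STRIKE. 10 + next two rolls (0+10) = 20. Cumulative: 78
Frame 7: SPARE (0+10=10). 10 + next roll (3) = 13. Cumulative: 91
Frame 8: OPEN (3+2=5). Cumulative: 96
Frame 9: OPEN (5+1=6). Cumulative: 102
Frame 10: OPEN. Sum of all frame-10 rolls (1+3) = 4. Cumulative: 106

Answer: 106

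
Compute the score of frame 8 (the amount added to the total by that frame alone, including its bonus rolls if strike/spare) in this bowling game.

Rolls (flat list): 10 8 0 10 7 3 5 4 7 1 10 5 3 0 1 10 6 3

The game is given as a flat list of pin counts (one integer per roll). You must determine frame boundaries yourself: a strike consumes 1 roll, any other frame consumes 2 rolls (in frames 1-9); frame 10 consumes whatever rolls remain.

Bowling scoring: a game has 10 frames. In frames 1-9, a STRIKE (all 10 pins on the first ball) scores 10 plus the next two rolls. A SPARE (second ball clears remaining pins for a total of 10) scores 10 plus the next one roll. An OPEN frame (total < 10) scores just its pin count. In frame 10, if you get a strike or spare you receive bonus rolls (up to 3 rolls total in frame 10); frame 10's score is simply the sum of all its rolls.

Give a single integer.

Frame 1: STRIKE. 10 + next two rolls (8+0) = 18. Cumulative: 18
Frame 2: OPEN (8+0=8). Cumulative: 26
Frame 3: STRIKE. 10 + next two rolls (7+3) = 20. Cumulative: 46
Frame 4: SPARE (7+3=10). 10 + next roll (5) = 15. Cumulative: 61
Frame 5: OPEN (5+4=9). Cumulative: 70
Frame 6: OPEN (7+1=8). Cumulative: 78
Frame 7: STRIKE. 10 + next two rolls (5+3) = 18. Cumulative: 96
Frame 8: OPEN (5+3=8). Cumulative: 104
Frame 9: OPEN (0+1=1). Cumulative: 105
Frame 10: STRIKE. Sum of all frame-10 rolls (10+6+3) = 19. Cumulative: 124

Answer: 8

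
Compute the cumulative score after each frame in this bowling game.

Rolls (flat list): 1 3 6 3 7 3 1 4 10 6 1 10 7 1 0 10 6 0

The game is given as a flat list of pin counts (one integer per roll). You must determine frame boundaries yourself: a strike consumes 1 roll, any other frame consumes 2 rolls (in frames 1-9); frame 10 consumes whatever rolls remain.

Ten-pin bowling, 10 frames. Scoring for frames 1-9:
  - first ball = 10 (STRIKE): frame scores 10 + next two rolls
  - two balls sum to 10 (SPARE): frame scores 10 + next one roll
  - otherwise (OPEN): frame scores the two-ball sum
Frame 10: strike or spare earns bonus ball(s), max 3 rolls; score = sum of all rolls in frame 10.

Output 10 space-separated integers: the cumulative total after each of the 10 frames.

Answer: 4 13 24 29 46 53 71 79 95 101

Derivation:
Frame 1: OPEN (1+3=4). Cumulative: 4
Frame 2: OPEN (6+3=9). Cumulative: 13
Frame 3: SPARE (7+3=10). 10 + next roll (1) = 11. Cumulative: 24
Frame 4: OPEN (1+4=5). Cumulative: 29
Frame 5: STRIKE. 10 + next two rolls (6+1) = 17. Cumulative: 46
Frame 6: OPEN (6+1=7). Cumulative: 53
Frame 7: STRIKE. 10 + next two rolls (7+1) = 18. Cumulative: 71
Frame 8: OPEN (7+1=8). Cumulative: 79
Frame 9: SPARE (0+10=10). 10 + next roll (6) = 16. Cumulative: 95
Frame 10: OPEN. Sum of all frame-10 rolls (6+0) = 6. Cumulative: 101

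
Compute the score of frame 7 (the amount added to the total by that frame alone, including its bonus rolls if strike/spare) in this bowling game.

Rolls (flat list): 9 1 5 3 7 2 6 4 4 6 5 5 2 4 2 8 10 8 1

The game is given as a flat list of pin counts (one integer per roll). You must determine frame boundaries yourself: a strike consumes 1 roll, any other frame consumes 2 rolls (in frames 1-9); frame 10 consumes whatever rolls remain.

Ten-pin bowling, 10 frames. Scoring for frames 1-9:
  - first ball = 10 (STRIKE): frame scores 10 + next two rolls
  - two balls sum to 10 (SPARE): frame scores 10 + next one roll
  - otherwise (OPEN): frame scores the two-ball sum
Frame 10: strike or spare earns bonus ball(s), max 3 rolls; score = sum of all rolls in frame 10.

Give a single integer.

Answer: 6

Derivation:
Frame 1: SPARE (9+1=10). 10 + next roll (5) = 15. Cumulative: 15
Frame 2: OPEN (5+3=8). Cumulative: 23
Frame 3: OPEN (7+2=9). Cumulative: 32
Frame 4: SPARE (6+4=10). 10 + next roll (4) = 14. Cumulative: 46
Frame 5: SPARE (4+6=10). 10 + next roll (5) = 15. Cumulative: 61
Frame 6: SPARE (5+5=10). 10 + next roll (2) = 12. Cumulative: 73
Frame 7: OPEN (2+4=6). Cumulative: 79
Frame 8: SPARE (2+8=10). 10 + next roll (10) = 20. Cumulative: 99
Frame 9: STRIKE. 10 + next two rolls (8+1) = 19. Cumulative: 118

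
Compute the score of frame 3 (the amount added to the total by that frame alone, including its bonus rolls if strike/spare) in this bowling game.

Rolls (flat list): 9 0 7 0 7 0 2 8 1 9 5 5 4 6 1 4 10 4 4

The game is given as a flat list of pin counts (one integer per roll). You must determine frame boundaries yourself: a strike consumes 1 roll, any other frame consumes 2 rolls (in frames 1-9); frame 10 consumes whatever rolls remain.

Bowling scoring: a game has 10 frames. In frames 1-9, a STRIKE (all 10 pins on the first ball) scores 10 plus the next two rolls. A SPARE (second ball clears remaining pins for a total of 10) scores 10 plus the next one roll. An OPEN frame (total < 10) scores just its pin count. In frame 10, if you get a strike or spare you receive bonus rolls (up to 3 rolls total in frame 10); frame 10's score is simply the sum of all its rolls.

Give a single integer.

Frame 1: OPEN (9+0=9). Cumulative: 9
Frame 2: OPEN (7+0=7). Cumulative: 16
Frame 3: OPEN (7+0=7). Cumulative: 23
Frame 4: SPARE (2+8=10). 10 + next roll (1) = 11. Cumulative: 34
Frame 5: SPARE (1+9=10). 10 + next roll (5) = 15. Cumulative: 49

Answer: 7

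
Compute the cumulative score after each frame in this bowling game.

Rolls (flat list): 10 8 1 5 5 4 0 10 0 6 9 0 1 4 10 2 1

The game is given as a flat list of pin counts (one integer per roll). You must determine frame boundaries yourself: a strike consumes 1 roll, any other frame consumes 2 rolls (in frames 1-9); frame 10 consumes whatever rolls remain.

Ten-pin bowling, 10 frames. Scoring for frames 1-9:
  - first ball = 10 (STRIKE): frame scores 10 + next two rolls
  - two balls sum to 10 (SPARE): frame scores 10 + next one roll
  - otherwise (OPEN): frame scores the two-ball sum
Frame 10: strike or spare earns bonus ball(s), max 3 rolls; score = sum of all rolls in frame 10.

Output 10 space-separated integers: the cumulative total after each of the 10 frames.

Frame 1: STRIKE. 10 + next two rolls (8+1) = 19. Cumulative: 19
Frame 2: OPEN (8+1=9). Cumulative: 28
Frame 3: SPARE (5+5=10). 10 + next roll (4) = 14. Cumulative: 42
Frame 4: OPEN (4+0=4). Cumulative: 46
Frame 5: STRIKE. 10 + next two rolls (0+6) = 16. Cumulative: 62
Frame 6: OPEN (0+6=6). Cumulative: 68
Frame 7: OPEN (9+0=9). Cumulative: 77
Frame 8: OPEN (1+4=5). Cumulative: 82
Frame 9: STRIKE. 10 + next two rolls (2+1) = 13. Cumulative: 95
Frame 10: OPEN. Sum of all frame-10 rolls (2+1) = 3. Cumulative: 98

Answer: 19 28 42 46 62 68 77 82 95 98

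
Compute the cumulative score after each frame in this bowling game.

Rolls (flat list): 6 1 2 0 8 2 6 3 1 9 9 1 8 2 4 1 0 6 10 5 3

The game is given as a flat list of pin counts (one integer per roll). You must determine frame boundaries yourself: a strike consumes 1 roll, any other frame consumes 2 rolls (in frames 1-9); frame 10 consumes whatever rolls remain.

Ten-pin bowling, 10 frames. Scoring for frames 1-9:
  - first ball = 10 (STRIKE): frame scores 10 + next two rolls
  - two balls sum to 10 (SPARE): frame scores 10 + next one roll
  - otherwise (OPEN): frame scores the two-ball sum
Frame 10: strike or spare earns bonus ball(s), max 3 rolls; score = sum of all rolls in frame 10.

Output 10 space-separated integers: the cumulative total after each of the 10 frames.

Frame 1: OPEN (6+1=7). Cumulative: 7
Frame 2: OPEN (2+0=2). Cumulative: 9
Frame 3: SPARE (8+2=10). 10 + next roll (6) = 16. Cumulative: 25
Frame 4: OPEN (6+3=9). Cumulative: 34
Frame 5: SPARE (1+9=10). 10 + next roll (9) = 19. Cumulative: 53
Frame 6: SPARE (9+1=10). 10 + next roll (8) = 18. Cumulative: 71
Frame 7: SPARE (8+2=10). 10 + next roll (4) = 14. Cumulative: 85
Frame 8: OPEN (4+1=5). Cumulative: 90
Frame 9: OPEN (0+6=6). Cumulative: 96
Frame 10: STRIKE. Sum of all frame-10 rolls (10+5+3) = 18. Cumulative: 114

Answer: 7 9 25 34 53 71 85 90 96 114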